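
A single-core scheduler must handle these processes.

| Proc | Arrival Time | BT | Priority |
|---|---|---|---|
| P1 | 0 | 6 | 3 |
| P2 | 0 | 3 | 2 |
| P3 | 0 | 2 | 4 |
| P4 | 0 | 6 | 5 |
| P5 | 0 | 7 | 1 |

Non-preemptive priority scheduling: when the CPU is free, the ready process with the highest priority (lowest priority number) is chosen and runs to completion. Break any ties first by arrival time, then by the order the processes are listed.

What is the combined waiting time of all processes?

51

Timeline: | P5 0-7 | P2 7-10 | P1 10-16 | P3 16-18 | P4 18-24 |
Completion: P1=16  P2=10  P3=18  P4=24  P5=7
Turnaround (C−A): P1=16  P2=10  P3=18  P4=24  P5=7
Waiting = turnaround − burst: P1=10, P2=7, P3=16, P4=18, P5=0
Total waiting = 10 + 7 + 16 + 18 + 0 = 51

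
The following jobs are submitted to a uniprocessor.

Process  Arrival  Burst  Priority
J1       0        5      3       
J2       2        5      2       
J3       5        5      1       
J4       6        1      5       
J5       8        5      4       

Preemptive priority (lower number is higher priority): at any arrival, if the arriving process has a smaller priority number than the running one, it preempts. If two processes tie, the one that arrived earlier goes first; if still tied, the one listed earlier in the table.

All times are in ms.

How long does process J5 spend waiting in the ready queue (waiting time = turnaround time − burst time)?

7

Gantt: | J1 0-2 | J2 2-5 | J3 5-10 | J2 10-12 | J1 12-15 | J5 15-20 | J4 20-21 |
Completion: J1=15  J2=12  J3=10  J4=21  J5=20
Turnaround (C−A): J1=15  J2=10  J3=5  J4=15  J5=12
Waiting(J5) = turnaround − burst = 12 − 5 = 7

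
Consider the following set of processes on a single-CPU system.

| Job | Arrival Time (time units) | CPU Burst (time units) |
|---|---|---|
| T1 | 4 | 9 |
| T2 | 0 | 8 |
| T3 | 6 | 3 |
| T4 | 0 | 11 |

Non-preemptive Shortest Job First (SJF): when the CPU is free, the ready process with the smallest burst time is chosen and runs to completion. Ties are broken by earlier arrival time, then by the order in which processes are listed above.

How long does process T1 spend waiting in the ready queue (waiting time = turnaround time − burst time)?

7

Timeline: | T2 0-8 | T3 8-11 | T1 11-20 | T4 20-31 |
Completion: T1=20  T2=8  T3=11  T4=31
Turnaround (C−A): T1=16  T2=8  T3=5  T4=31
Waiting(T1) = turnaround − burst = 16 − 9 = 7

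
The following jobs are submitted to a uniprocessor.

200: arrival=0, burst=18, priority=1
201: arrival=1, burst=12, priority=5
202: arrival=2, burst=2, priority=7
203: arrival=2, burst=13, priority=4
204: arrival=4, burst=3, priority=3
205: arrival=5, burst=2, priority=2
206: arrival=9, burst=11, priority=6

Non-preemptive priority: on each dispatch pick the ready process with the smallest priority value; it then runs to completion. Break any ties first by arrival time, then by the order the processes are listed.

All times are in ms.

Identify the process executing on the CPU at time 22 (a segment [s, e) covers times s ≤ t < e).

204

Timeline: | 200 0-18 | 205 18-20 | 204 20-23 | 203 23-36 | 201 36-48 | 206 48-59 | 202 59-61 |
Completion: 200=18  201=48  202=61  203=36  204=23  205=20  206=59
Turnaround (C−A): 200=18  201=47  202=59  203=34  204=19  205=15  206=50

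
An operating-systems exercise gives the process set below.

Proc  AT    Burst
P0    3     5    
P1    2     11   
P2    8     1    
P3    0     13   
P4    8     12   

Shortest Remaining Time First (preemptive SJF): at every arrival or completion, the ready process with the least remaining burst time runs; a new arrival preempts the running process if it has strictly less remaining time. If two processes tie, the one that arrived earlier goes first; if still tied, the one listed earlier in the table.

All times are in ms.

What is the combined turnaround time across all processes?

Gantt: | P3 0-3 | P0 3-8 | P2 8-9 | P3 9-19 | P1 19-30 | P4 30-42 |
Completion: P0=8  P1=30  P2=9  P3=19  P4=42
Turnaround (C−A): P0=5  P1=28  P2=1  P3=19  P4=34
Turnaround = completion − arrival: P0=5, P1=28, P2=1, P3=19, P4=34
Total turnaround = 5 + 28 + 1 + 19 + 34 = 87

87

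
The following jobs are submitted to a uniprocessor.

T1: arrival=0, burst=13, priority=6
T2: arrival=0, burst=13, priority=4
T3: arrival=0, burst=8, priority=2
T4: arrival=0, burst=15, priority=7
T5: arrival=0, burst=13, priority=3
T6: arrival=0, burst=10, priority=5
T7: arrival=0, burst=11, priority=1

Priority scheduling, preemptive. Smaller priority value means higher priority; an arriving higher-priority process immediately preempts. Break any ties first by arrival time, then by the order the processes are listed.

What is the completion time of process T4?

83

Schedule: | T7 0-11 | T3 11-19 | T5 19-32 | T2 32-45 | T6 45-55 | T1 55-68 | T4 68-83 |
Completion: T1=68  T2=45  T3=19  T4=83  T5=32  T6=55  T7=11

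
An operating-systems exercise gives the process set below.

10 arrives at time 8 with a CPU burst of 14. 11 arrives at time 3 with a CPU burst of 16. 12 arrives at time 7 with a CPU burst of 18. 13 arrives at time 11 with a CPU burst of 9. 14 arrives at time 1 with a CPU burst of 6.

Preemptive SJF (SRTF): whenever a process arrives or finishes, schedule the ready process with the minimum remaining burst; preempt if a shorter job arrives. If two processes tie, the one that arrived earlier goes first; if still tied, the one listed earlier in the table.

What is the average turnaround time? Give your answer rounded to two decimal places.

Gantt: | idle 0-1 | 14 1-7 | 11 7-8 | 10 8-11 | 13 11-20 | 10 20-31 | 11 31-46 | 12 46-64 |
Completion: 10=31  11=46  12=64  13=20  14=7
Turnaround times: 10=23, 11=43, 12=57, 13=9, 14=6
Average turnaround = (23+43+57+9+6) / 5 = 138/5 = 27.60

27.60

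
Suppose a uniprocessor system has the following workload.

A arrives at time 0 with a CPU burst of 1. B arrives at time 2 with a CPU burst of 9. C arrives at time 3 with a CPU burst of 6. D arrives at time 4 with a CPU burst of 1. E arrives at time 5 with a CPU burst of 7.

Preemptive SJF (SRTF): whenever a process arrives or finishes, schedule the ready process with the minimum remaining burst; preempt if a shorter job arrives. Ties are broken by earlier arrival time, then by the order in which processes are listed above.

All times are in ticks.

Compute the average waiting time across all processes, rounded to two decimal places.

Schedule: | A 0-1 | idle 1-2 | B 2-3 | C 3-4 | D 4-5 | C 5-10 | E 10-17 | B 17-25 |
Completion: A=1  B=25  C=10  D=5  E=17
Turnaround (C−A): A=1  B=23  C=7  D=1  E=12
Waiting times: A=0, B=14, C=1, D=0, E=5
Average waiting = (0+14+1+0+5) / 5 = 20/5 = 4.00

4.00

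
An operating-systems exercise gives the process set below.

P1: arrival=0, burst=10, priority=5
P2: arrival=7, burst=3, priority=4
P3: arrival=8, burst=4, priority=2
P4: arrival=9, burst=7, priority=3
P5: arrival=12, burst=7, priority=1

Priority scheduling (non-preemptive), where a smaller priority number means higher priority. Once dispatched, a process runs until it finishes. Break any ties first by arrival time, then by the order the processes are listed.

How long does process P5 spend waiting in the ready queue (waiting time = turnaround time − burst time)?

Gantt: | P1 0-10 | P3 10-14 | P5 14-21 | P4 21-28 | P2 28-31 |
Completion: P1=10  P2=31  P3=14  P4=28  P5=21
Turnaround (C−A): P1=10  P2=24  P3=6  P4=19  P5=9
Waiting(P5) = turnaround − burst = 9 − 7 = 2

2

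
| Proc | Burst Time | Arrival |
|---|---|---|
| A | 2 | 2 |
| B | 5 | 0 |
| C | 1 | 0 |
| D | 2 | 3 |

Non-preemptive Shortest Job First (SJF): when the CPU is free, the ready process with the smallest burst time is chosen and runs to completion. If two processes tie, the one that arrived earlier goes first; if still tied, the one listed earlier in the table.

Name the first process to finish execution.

C

Timeline: | C 0-1 | B 1-6 | A 6-8 | D 8-10 |
Completion: A=8  B=6  C=1  D=10
Turnaround (C−A): A=6  B=6  C=1  D=7
Finish order: C → B → A → D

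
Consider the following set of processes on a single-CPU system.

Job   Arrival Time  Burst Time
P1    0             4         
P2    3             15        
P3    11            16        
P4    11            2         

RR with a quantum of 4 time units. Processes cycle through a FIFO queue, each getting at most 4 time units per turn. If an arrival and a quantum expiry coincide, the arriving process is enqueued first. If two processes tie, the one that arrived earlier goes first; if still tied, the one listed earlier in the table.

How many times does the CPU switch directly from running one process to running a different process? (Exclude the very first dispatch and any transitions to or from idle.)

Schedule: | P1 0-4 | P2 4-12 | P3 12-16 | P4 16-18 | P2 18-22 | P3 22-26 | P2 26-29 | P3 29-37 |
Completion: P1=4  P2=29  P3=37  P4=18
Turnaround (C−A): P1=4  P2=26  P3=26  P4=7

7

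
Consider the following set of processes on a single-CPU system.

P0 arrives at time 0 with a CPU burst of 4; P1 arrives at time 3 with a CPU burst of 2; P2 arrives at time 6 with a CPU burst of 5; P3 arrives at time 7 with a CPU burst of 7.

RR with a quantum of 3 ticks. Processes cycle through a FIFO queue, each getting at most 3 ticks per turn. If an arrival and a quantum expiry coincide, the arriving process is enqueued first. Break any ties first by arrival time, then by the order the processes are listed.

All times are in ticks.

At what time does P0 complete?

Timeline: | P0 0-3 | P1 3-5 | P0 5-6 | P2 6-9 | P3 9-12 | P2 12-14 | P3 14-18 |
Completion: P0=6  P1=5  P2=14  P3=18
Turnaround (C−A): P0=6  P1=2  P2=8  P3=11

6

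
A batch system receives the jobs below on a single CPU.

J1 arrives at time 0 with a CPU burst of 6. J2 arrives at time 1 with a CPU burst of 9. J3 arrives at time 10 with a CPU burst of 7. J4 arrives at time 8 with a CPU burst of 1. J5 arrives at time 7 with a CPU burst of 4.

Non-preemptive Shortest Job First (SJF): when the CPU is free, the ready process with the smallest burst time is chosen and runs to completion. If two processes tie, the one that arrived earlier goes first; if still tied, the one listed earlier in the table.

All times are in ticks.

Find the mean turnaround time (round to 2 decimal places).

11.60

Timeline: | J1 0-6 | J2 6-15 | J4 15-16 | J5 16-20 | J3 20-27 |
Completion: J1=6  J2=15  J3=27  J4=16  J5=20
Turnaround (C−A): J1=6  J2=14  J3=17  J4=8  J5=13
Turnaround times: J1=6, J2=14, J3=17, J4=8, J5=13
Average turnaround = (6+14+17+8+13) / 5 = 58/5 = 11.60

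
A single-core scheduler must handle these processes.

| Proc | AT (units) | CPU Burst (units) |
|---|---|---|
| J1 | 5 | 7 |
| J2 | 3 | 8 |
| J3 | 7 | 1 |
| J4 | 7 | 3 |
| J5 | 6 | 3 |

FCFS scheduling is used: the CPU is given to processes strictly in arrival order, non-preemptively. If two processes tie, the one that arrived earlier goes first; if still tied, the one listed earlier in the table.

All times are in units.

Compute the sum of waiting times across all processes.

47

Schedule: | idle 0-3 | J2 3-11 | J1 11-18 | J5 18-21 | J3 21-22 | J4 22-25 |
Completion: J1=18  J2=11  J3=22  J4=25  J5=21
Turnaround (C−A): J1=13  J2=8  J3=15  J4=18  J5=15
Waiting = turnaround − burst: J1=6, J2=0, J3=14, J4=15, J5=12
Total waiting = 6 + 0 + 14 + 15 + 12 = 47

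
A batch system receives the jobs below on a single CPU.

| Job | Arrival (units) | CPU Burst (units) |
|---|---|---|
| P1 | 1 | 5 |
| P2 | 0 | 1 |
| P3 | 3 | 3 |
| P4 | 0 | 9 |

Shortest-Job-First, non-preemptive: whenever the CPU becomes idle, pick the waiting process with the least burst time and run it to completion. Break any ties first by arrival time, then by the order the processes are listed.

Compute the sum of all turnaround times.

Gantt: | P2 0-1 | P1 1-6 | P3 6-9 | P4 9-18 |
Completion: P1=6  P2=1  P3=9  P4=18
Turnaround = completion − arrival: P1=5, P2=1, P3=6, P4=18
Total turnaround = 5 + 1 + 6 + 18 = 30

30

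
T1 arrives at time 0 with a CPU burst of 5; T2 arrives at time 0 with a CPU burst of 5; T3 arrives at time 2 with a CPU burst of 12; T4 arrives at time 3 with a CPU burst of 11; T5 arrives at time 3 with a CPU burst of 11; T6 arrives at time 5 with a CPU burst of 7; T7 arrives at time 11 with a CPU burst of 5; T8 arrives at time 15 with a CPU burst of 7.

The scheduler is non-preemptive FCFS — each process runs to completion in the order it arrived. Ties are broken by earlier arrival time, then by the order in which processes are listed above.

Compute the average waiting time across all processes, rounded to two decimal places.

22.75

Timeline: | T1 0-5 | T2 5-10 | T3 10-22 | T4 22-33 | T5 33-44 | T6 44-51 | T7 51-56 | T8 56-63 |
Completion: T1=5  T2=10  T3=22  T4=33  T5=44  T6=51  T7=56  T8=63
Turnaround (C−A): T1=5  T2=10  T3=20  T4=30  T5=41  T6=46  T7=45  T8=48
Waiting times: T1=0, T2=5, T3=8, T4=19, T5=30, T6=39, T7=40, T8=41
Average waiting = (0+5+8+19+30+39+40+41) / 8 = 182/8 = 22.75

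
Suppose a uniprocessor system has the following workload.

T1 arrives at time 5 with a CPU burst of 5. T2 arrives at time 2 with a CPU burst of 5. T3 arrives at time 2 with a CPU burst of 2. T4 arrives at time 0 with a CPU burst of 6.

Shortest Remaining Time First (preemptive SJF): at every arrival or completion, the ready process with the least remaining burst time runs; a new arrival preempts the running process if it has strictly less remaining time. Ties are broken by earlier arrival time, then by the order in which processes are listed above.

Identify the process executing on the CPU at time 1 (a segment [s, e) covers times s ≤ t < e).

Schedule: | T4 0-2 | T3 2-4 | T4 4-8 | T2 8-13 | T1 13-18 |
Completion: T1=18  T2=13  T3=4  T4=8
Turnaround (C−A): T1=13  T2=11  T3=2  T4=8

T4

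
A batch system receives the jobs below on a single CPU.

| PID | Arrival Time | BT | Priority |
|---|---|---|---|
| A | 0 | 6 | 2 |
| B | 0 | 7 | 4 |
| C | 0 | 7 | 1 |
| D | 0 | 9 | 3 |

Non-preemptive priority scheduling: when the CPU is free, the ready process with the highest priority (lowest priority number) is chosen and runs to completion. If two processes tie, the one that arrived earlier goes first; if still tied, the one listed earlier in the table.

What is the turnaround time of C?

7

Timeline: | C 0-7 | A 7-13 | D 13-22 | B 22-29 |
Completion: A=13  B=29  C=7  D=22
Turnaround(C) = completion − arrival = 7 − 0 = 7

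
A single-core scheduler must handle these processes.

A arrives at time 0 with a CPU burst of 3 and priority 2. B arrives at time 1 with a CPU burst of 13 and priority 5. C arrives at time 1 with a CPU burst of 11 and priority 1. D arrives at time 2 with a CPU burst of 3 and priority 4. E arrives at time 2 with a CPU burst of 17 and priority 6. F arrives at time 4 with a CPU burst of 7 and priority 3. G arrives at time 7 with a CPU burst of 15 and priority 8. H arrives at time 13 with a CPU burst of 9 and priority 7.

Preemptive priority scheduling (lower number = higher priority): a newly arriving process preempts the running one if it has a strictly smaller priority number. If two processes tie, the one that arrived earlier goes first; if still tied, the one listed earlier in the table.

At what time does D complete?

24

Schedule: | A 0-1 | C 1-12 | A 12-14 | F 14-21 | D 21-24 | B 24-37 | E 37-54 | H 54-63 | G 63-78 |
Completion: A=14  B=37  C=12  D=24  E=54  F=21  G=78  H=63
Turnaround (C−A): A=14  B=36  C=11  D=22  E=52  F=17  G=71  H=50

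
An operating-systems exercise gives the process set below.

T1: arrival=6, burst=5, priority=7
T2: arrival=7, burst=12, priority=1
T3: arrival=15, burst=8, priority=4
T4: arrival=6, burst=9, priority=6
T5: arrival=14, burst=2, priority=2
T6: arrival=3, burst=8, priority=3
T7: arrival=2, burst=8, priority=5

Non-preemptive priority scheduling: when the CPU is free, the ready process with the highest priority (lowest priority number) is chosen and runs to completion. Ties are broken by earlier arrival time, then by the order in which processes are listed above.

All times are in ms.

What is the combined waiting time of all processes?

Timeline: | idle 0-2 | T7 2-10 | T2 10-22 | T5 22-24 | T6 24-32 | T3 32-40 | T4 40-49 | T1 49-54 |
Completion: T1=54  T2=22  T3=40  T4=49  T5=24  T6=32  T7=10
Turnaround (C−A): T1=48  T2=15  T3=25  T4=43  T5=10  T6=29  T7=8
Waiting = turnaround − burst: T1=43, T2=3, T3=17, T4=34, T5=8, T6=21, T7=0
Total waiting = 43 + 3 + 17 + 34 + 8 + 21 + 0 = 126

126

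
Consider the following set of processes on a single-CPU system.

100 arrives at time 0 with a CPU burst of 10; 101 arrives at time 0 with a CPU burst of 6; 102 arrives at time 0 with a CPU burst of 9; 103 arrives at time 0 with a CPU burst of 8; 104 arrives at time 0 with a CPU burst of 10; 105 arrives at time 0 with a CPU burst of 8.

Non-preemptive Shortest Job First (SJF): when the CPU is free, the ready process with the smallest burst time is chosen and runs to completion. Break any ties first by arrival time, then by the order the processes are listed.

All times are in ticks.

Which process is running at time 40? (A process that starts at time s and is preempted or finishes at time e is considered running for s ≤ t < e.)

100

Timeline: | 101 0-6 | 103 6-14 | 105 14-22 | 102 22-31 | 100 31-41 | 104 41-51 |
Completion: 100=41  101=6  102=31  103=14  104=51  105=22
Turnaround (C−A): 100=41  101=6  102=31  103=14  104=51  105=22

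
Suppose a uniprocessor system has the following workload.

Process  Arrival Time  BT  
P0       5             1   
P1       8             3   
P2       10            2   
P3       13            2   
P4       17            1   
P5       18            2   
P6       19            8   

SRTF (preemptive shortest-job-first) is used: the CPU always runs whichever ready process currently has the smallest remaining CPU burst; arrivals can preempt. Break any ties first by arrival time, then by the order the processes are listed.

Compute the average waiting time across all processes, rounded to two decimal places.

0.29

Timeline: | idle 0-5 | P0 5-6 | idle 6-8 | P1 8-11 | P2 11-13 | P3 13-15 | idle 15-17 | P4 17-18 | P5 18-20 | P6 20-28 |
Completion: P0=6  P1=11  P2=13  P3=15  P4=18  P5=20  P6=28
Turnaround (C−A): P0=1  P1=3  P2=3  P3=2  P4=1  P5=2  P6=9
Waiting times: P0=0, P1=0, P2=1, P3=0, P4=0, P5=0, P6=1
Average waiting = (0+0+1+0+0+0+1) / 7 = 2/7 = 0.29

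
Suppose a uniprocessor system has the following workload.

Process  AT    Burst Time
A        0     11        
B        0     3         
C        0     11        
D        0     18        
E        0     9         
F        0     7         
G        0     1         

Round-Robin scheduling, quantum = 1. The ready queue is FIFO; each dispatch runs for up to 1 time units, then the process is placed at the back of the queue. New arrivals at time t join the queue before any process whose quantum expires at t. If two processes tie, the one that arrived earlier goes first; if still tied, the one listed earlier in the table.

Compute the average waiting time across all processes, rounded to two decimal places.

Gantt: | A 0-1 | B 1-2 | C 2-3 | D 3-4 | E 4-5 | F 5-6 | G 6-7 | A 7-8 | B 8-9 | C 9-10 | D 10-11 | E 11-12 | F 12-13 | A 13-14 | B 14-15 | C 15-16 | D 16-17 | E 17-18 | F 18-19 | A 19-20 | C 20-21 | D 21-22 | E 22-23 | F 23-24 | A 24-25 | C 25-26 | D 26-27 | E 27-28 | F 28-29 | A 29-30 | C 30-31 | D 31-32 | E 32-33 | F 33-34 | A 34-35 | C 35-36 | D 36-37 | E 37-38 | F 38-39 | A 39-40 | C 40-41 | D 41-42 | E 42-43 | A 43-44 | C 44-45 | D 45-46 | E 46-47 | A 47-48 | C 48-49 | D 49-50 | A 50-51 | C 51-52 | D 52-60 |
Completion: A=51  B=15  C=52  D=60  E=47  F=39  G=7
Waiting times: A=40, B=12, C=41, D=42, E=38, F=32, G=6
Average waiting = (40+12+41+42+38+32+6) / 7 = 211/7 = 30.14

30.14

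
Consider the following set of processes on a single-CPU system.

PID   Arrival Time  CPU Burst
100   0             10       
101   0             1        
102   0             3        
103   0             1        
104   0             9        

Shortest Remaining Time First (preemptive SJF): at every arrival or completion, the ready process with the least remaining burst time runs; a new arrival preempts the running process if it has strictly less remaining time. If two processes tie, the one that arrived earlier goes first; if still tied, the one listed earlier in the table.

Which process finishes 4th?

Gantt: | 101 0-1 | 103 1-2 | 102 2-5 | 104 5-14 | 100 14-24 |
Completion: 100=24  101=1  102=5  103=2  104=14
Finish order: 101 → 103 → 102 → 104 → 100

104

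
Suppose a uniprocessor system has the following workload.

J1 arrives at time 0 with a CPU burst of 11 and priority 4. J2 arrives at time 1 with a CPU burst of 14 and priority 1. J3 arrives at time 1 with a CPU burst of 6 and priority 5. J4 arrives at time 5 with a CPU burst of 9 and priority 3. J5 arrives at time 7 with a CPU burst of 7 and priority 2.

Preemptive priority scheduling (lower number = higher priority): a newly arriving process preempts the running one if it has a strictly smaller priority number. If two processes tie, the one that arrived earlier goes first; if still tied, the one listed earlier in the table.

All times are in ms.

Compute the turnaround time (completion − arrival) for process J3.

46

Timeline: | J1 0-1 | J2 1-15 | J5 15-22 | J4 22-31 | J1 31-41 | J3 41-47 |
Completion: J1=41  J2=15  J3=47  J4=31  J5=22
Turnaround (C−A): J1=41  J2=14  J3=46  J4=26  J5=15
Turnaround(J3) = completion − arrival = 47 − 1 = 46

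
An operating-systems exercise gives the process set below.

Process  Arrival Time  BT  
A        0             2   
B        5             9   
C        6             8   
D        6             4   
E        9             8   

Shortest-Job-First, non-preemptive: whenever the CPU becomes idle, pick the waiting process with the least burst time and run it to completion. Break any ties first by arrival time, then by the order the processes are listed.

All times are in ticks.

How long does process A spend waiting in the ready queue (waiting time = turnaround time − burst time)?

Timeline: | A 0-2 | idle 2-5 | B 5-14 | D 14-18 | C 18-26 | E 26-34 |
Completion: A=2  B=14  C=26  D=18  E=34
Turnaround (C−A): A=2  B=9  C=20  D=12  E=25
Waiting(A) = turnaround − burst = 2 − 2 = 0

0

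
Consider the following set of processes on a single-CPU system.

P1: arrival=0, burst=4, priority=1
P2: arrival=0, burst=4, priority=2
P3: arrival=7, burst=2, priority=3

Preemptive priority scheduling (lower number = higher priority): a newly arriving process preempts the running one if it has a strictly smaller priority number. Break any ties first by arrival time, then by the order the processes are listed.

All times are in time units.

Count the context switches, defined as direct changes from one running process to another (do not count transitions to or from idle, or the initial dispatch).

Schedule: | P1 0-4 | P2 4-8 | P3 8-10 |
Completion: P1=4  P2=8  P3=10
Turnaround (C−A): P1=4  P2=8  P3=3

2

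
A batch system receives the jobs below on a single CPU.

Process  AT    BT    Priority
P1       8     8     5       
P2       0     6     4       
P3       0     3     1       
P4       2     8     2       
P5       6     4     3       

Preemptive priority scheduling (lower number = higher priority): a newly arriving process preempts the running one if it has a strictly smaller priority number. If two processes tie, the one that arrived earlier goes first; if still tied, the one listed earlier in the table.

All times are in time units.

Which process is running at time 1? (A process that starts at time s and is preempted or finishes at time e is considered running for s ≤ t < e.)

P3

Gantt: | P3 0-3 | P4 3-11 | P5 11-15 | P2 15-21 | P1 21-29 |
Completion: P1=29  P2=21  P3=3  P4=11  P5=15
Turnaround (C−A): P1=21  P2=21  P3=3  P4=9  P5=9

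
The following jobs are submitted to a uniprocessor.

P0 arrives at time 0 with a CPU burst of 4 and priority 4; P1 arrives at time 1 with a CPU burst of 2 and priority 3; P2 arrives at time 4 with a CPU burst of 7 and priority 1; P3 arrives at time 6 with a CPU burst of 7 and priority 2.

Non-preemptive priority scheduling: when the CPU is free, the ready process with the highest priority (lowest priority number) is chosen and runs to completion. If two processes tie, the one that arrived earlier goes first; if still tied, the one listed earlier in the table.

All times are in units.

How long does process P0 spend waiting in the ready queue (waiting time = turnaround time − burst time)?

0

Schedule: | P0 0-4 | P2 4-11 | P3 11-18 | P1 18-20 |
Completion: P0=4  P1=20  P2=11  P3=18
Waiting(P0) = turnaround − burst = 4 − 4 = 0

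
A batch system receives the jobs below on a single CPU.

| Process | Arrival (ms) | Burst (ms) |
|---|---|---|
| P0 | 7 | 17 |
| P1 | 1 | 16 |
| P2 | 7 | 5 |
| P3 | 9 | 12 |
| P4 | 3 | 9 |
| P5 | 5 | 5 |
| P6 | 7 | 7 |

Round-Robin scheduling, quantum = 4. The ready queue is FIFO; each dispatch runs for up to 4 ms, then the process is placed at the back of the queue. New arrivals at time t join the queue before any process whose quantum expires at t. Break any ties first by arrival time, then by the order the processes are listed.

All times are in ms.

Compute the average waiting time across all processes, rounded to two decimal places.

39.71

Gantt: | idle 0-1 | P1 1-5 | P4 5-9 | P5 9-13 | P1 13-17 | P0 17-21 | P2 21-25 | P6 25-29 | P3 29-33 | P4 33-37 | P5 37-38 | P1 38-42 | P0 42-46 | P2 46-47 | P6 47-50 | P3 50-54 | P4 54-55 | P1 55-59 | P0 59-63 | P3 63-67 | P0 67-72 |
Completion: P0=72  P1=59  P2=47  P3=67  P4=55  P5=38  P6=50
Turnaround (C−A): P0=65  P1=58  P2=40  P3=58  P4=52  P5=33  P6=43
Waiting times: P0=48, P1=42, P2=35, P3=46, P4=43, P5=28, P6=36
Average waiting = (48+42+35+46+43+28+36) / 7 = 278/7 = 39.71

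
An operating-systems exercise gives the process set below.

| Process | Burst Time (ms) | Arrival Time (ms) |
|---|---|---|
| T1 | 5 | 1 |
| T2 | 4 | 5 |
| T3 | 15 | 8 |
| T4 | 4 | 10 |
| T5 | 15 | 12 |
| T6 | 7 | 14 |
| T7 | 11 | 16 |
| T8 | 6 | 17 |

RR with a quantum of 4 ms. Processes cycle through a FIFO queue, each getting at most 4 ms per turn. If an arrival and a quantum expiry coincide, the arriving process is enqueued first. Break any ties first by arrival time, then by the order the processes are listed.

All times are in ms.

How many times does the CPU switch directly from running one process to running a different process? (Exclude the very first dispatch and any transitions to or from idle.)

18

Schedule: | idle 0-1 | T1 1-5 | T2 5-9 | T1 9-10 | T3 10-14 | T4 14-18 | T5 18-22 | T6 22-26 | T3 26-30 | T7 30-34 | T8 34-38 | T5 38-42 | T6 42-45 | T3 45-49 | T7 49-53 | T8 53-55 | T5 55-59 | T3 59-62 | T7 62-65 | T5 65-68 |
Completion: T1=10  T2=9  T3=62  T4=18  T5=68  T6=45  T7=65  T8=55
Turnaround (C−A): T1=9  T2=4  T3=54  T4=8  T5=56  T6=31  T7=49  T8=38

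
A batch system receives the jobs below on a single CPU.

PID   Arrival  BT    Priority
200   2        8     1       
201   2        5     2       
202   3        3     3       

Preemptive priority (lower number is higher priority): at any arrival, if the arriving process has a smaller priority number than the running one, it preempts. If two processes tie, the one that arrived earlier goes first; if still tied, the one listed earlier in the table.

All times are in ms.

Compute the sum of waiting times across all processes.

Timeline: | idle 0-2 | 200 2-10 | 201 10-15 | 202 15-18 |
Completion: 200=10  201=15  202=18
Waiting = turnaround − burst: 200=0, 201=8, 202=12
Total waiting = 0 + 8 + 12 = 20

20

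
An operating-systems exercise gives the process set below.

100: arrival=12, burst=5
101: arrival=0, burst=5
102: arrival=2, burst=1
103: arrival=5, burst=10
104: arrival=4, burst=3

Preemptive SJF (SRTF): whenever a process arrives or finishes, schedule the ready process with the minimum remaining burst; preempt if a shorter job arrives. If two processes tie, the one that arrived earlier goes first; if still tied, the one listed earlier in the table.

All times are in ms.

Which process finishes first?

102

Gantt: | 101 0-2 | 102 2-3 | 101 3-6 | 104 6-9 | 103 9-12 | 100 12-17 | 103 17-24 |
Completion: 100=17  101=6  102=3  103=24  104=9
Turnaround (C−A): 100=5  101=6  102=1  103=19  104=5
Finish order: 102 → 101 → 104 → 100 → 103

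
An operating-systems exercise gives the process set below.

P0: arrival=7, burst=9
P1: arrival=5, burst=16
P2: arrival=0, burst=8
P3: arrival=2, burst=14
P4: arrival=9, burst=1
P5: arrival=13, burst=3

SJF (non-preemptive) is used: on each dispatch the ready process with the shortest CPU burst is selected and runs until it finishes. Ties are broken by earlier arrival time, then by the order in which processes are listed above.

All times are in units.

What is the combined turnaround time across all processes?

Gantt: | P2 0-8 | P0 8-17 | P4 17-18 | P5 18-21 | P3 21-35 | P1 35-51 |
Completion: P0=17  P1=51  P2=8  P3=35  P4=18  P5=21
Turnaround = completion − arrival: P0=10, P1=46, P2=8, P3=33, P4=9, P5=8
Total turnaround = 10 + 46 + 8 + 33 + 9 + 8 = 114

114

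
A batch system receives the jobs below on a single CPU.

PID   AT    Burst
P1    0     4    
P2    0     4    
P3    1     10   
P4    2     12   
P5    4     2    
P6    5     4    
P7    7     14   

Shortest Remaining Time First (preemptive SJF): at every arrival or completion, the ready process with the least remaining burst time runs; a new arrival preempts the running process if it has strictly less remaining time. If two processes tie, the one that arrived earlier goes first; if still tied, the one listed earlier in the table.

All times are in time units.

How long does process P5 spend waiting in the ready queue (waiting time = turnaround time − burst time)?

Schedule: | P1 0-4 | P5 4-6 | P2 6-10 | P6 10-14 | P3 14-24 | P4 24-36 | P7 36-50 |
Completion: P1=4  P2=10  P3=24  P4=36  P5=6  P6=14  P7=50
Waiting(P5) = turnaround − burst = 2 − 2 = 0

0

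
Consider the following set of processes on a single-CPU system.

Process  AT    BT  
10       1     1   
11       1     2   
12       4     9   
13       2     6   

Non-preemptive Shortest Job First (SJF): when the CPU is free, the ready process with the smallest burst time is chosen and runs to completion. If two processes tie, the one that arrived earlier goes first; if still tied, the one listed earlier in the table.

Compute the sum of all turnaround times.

27

Timeline: | idle 0-1 | 10 1-2 | 11 2-4 | 13 4-10 | 12 10-19 |
Completion: 10=2  11=4  12=19  13=10
Turnaround = completion − arrival: 10=1, 11=3, 12=15, 13=8
Total turnaround = 1 + 3 + 15 + 8 = 27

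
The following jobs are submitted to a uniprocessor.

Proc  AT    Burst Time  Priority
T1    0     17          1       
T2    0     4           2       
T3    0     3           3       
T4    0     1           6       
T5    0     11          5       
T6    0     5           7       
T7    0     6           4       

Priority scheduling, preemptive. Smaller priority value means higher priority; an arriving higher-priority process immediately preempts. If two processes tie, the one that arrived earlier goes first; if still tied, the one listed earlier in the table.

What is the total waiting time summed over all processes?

175

Gantt: | T1 0-17 | T2 17-21 | T3 21-24 | T7 24-30 | T5 30-41 | T4 41-42 | T6 42-47 |
Completion: T1=17  T2=21  T3=24  T4=42  T5=41  T6=47  T7=30
Turnaround (C−A): T1=17  T2=21  T3=24  T4=42  T5=41  T6=47  T7=30
Waiting = turnaround − burst: T1=0, T2=17, T3=21, T4=41, T5=30, T6=42, T7=24
Total waiting = 0 + 17 + 21 + 41 + 30 + 42 + 24 = 175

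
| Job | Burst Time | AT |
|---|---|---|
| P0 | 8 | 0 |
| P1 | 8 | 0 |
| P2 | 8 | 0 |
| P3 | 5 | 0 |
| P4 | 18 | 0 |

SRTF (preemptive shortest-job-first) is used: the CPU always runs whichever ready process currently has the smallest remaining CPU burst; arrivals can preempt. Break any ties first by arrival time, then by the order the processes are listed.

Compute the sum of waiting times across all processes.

Schedule: | P3 0-5 | P0 5-13 | P1 13-21 | P2 21-29 | P4 29-47 |
Completion: P0=13  P1=21  P2=29  P3=5  P4=47
Waiting = turnaround − burst: P0=5, P1=13, P2=21, P3=0, P4=29
Total waiting = 5 + 13 + 21 + 0 + 29 = 68

68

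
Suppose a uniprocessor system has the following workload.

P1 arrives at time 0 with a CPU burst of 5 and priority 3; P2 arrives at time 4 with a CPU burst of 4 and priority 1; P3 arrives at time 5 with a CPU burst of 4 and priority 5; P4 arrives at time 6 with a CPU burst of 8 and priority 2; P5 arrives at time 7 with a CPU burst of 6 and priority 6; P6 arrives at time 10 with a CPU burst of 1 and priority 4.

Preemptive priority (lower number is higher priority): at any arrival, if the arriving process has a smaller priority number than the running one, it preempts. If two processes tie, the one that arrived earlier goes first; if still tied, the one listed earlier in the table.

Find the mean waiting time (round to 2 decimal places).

8.17

Timeline: | P1 0-4 | P2 4-8 | P4 8-16 | P1 16-17 | P6 17-18 | P3 18-22 | P5 22-28 |
Completion: P1=17  P2=8  P3=22  P4=16  P5=28  P6=18
Turnaround (C−A): P1=17  P2=4  P3=17  P4=10  P5=21  P6=8
Waiting times: P1=12, P2=0, P3=13, P4=2, P5=15, P6=7
Average waiting = (12+0+13+2+15+7) / 6 = 49/6 = 8.17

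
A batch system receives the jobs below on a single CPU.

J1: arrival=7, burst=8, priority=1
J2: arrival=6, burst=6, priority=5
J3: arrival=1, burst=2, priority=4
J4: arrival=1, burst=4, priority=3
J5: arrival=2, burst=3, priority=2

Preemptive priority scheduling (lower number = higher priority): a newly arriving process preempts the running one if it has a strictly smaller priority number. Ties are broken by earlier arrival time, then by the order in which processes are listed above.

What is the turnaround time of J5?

3

Gantt: | idle 0-1 | J4 1-2 | J5 2-5 | J4 5-7 | J1 7-15 | J4 15-16 | J3 16-18 | J2 18-24 |
Completion: J1=15  J2=24  J3=18  J4=16  J5=5
Turnaround (C−A): J1=8  J2=18  J3=17  J4=15  J5=3
Turnaround(J5) = completion − arrival = 5 − 2 = 3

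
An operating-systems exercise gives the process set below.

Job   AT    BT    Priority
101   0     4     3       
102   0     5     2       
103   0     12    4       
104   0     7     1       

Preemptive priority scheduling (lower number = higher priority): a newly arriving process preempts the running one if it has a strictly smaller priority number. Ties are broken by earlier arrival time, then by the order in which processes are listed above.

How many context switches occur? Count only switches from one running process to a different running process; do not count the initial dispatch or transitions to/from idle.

Gantt: | 104 0-7 | 102 7-12 | 101 12-16 | 103 16-28 |
Completion: 101=16  102=12  103=28  104=7
Turnaround (C−A): 101=16  102=12  103=28  104=7

3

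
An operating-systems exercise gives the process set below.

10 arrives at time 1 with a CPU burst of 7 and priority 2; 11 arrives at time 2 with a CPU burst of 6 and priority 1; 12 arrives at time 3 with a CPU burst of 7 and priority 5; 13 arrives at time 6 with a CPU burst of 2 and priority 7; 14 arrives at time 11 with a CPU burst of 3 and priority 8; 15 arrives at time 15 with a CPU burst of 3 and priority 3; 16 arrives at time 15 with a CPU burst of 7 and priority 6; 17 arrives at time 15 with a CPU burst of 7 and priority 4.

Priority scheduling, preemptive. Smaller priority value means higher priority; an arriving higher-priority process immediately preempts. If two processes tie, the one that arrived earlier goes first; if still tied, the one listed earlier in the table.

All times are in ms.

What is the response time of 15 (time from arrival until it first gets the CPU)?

Schedule: | idle 0-1 | 10 1-2 | 11 2-8 | 10 8-14 | 12 14-15 | 15 15-18 | 17 18-25 | 12 25-31 | 16 31-38 | 13 38-40 | 14 40-43 |
Completion: 10=14  11=8  12=31  13=40  14=43  15=18  16=38  17=25
Turnaround (C−A): 10=13  11=6  12=28  13=34  14=32  15=3  16=23  17=10
Response(15) = first start − arrival = 15 − 15 = 0

0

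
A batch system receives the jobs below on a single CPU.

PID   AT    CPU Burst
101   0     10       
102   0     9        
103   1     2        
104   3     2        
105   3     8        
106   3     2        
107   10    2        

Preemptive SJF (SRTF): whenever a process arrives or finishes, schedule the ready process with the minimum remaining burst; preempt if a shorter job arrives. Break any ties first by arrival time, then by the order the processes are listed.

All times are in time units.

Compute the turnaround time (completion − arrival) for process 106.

4

Gantt: | 102 0-1 | 103 1-3 | 104 3-5 | 106 5-7 | 102 7-10 | 107 10-12 | 102 12-17 | 105 17-25 | 101 25-35 |
Completion: 101=35  102=17  103=3  104=5  105=25  106=7  107=12
Turnaround (C−A): 101=35  102=17  103=2  104=2  105=22  106=4  107=2
Turnaround(106) = completion − arrival = 7 − 3 = 4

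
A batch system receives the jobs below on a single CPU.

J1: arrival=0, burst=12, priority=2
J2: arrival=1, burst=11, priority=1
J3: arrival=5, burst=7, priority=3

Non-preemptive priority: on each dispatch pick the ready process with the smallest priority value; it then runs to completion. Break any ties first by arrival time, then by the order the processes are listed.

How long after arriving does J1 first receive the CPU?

Schedule: | J1 0-12 | J2 12-23 | J3 23-30 |
Completion: J1=12  J2=23  J3=30
Response(J1) = first start − arrival = 0 − 0 = 0

0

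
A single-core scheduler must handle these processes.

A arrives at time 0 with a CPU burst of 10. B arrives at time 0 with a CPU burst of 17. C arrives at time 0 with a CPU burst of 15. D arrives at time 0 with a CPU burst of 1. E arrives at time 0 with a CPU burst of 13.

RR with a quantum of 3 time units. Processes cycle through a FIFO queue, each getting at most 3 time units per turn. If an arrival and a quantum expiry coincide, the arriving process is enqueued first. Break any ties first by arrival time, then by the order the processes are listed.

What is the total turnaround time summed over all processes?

Timeline: | A 0-3 | B 3-6 | C 6-9 | D 9-10 | E 10-13 | A 13-16 | B 16-19 | C 19-22 | E 22-25 | A 25-28 | B 28-31 | C 31-34 | E 34-37 | A 37-38 | B 38-41 | C 41-44 | E 44-47 | B 47-50 | C 50-53 | E 53-54 | B 54-56 |
Completion: A=38  B=56  C=53  D=10  E=54
Turnaround = completion − arrival: A=38, B=56, C=53, D=10, E=54
Total turnaround = 38 + 56 + 53 + 10 + 54 = 211

211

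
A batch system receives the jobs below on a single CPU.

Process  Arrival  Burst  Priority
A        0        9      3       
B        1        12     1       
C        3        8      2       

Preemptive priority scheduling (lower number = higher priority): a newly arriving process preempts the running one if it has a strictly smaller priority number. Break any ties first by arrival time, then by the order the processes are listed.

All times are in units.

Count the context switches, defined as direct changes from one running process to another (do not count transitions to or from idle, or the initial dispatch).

3

Schedule: | A 0-1 | B 1-13 | C 13-21 | A 21-29 |
Completion: A=29  B=13  C=21
Turnaround (C−A): A=29  B=12  C=18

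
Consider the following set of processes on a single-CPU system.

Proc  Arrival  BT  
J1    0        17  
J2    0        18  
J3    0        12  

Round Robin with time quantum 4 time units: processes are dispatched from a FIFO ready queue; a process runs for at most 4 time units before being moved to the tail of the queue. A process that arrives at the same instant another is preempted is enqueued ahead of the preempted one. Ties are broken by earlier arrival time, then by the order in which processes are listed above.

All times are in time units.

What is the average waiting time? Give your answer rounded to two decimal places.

27.00

Gantt: | J1 0-4 | J2 4-8 | J3 8-12 | J1 12-16 | J2 16-20 | J3 20-24 | J1 24-28 | J2 28-32 | J3 32-36 | J1 36-40 | J2 40-44 | J1 44-45 | J2 45-47 |
Completion: J1=45  J2=47  J3=36
Turnaround (C−A): J1=45  J2=47  J3=36
Waiting times: J1=28, J2=29, J3=24
Average waiting = (28+29+24) / 3 = 81/3 = 27.00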